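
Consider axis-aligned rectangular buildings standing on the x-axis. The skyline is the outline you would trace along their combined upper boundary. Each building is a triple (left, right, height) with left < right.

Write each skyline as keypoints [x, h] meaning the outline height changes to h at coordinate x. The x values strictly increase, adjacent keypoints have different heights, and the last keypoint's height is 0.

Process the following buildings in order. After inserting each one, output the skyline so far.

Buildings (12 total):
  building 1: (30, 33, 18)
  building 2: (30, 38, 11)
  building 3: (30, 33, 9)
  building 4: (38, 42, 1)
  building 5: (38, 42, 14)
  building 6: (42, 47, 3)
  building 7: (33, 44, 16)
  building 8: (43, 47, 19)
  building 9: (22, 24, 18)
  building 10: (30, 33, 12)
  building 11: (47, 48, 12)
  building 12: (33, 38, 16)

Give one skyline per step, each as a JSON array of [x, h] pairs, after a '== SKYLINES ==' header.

== SKYLINES ==
[[30,18],[33,0]]
[[30,18],[33,11],[38,0]]
[[30,18],[33,11],[38,0]]
[[30,18],[33,11],[38,1],[42,0]]
[[30,18],[33,11],[38,14],[42,0]]
[[30,18],[33,11],[38,14],[42,3],[47,0]]
[[30,18],[33,16],[44,3],[47,0]]
[[30,18],[33,16],[43,19],[47,0]]
[[22,18],[24,0],[30,18],[33,16],[43,19],[47,0]]
[[22,18],[24,0],[30,18],[33,16],[43,19],[47,0]]
[[22,18],[24,0],[30,18],[33,16],[43,19],[47,12],[48,0]]
[[22,18],[24,0],[30,18],[33,16],[43,19],[47,12],[48,0]]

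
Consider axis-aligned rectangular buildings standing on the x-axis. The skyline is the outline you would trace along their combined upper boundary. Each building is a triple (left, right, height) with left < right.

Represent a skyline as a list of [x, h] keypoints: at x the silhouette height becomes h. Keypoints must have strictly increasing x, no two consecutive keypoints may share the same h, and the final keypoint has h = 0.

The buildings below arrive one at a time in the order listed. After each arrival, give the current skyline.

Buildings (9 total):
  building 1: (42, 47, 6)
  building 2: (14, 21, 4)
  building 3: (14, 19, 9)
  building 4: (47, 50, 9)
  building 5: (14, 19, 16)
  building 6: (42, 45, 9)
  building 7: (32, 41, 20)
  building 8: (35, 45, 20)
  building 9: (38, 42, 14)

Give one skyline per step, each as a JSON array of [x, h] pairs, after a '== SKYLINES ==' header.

== SKYLINES ==
[[42,6],[47,0]]
[[14,4],[21,0],[42,6],[47,0]]
[[14,9],[19,4],[21,0],[42,6],[47,0]]
[[14,9],[19,4],[21,0],[42,6],[47,9],[50,0]]
[[14,16],[19,4],[21,0],[42,6],[47,9],[50,0]]
[[14,16],[19,4],[21,0],[42,9],[45,6],[47,9],[50,0]]
[[14,16],[19,4],[21,0],[32,20],[41,0],[42,9],[45,6],[47,9],[50,0]]
[[14,16],[19,4],[21,0],[32,20],[45,6],[47,9],[50,0]]
[[14,16],[19,4],[21,0],[32,20],[45,6],[47,9],[50,0]]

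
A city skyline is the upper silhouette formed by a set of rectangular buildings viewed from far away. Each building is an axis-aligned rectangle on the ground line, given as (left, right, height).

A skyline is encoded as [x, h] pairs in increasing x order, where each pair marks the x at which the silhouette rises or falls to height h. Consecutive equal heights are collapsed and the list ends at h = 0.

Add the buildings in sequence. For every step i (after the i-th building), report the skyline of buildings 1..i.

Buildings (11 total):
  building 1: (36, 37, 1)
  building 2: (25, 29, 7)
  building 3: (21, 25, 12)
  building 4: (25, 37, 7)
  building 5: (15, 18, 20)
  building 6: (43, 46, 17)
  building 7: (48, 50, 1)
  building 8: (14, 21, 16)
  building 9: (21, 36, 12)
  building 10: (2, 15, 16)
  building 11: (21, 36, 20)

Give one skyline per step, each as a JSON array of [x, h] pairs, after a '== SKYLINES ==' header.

== SKYLINES ==
[[36,1],[37,0]]
[[25,7],[29,0],[36,1],[37,0]]
[[21,12],[25,7],[29,0],[36,1],[37,0]]
[[21,12],[25,7],[37,0]]
[[15,20],[18,0],[21,12],[25,7],[37,0]]
[[15,20],[18,0],[21,12],[25,7],[37,0],[43,17],[46,0]]
[[15,20],[18,0],[21,12],[25,7],[37,0],[43,17],[46,0],[48,1],[50,0]]
[[14,16],[15,20],[18,16],[21,12],[25,7],[37,0],[43,17],[46,0],[48,1],[50,0]]
[[14,16],[15,20],[18,16],[21,12],[36,7],[37,0],[43,17],[46,0],[48,1],[50,0]]
[[2,16],[15,20],[18,16],[21,12],[36,7],[37,0],[43,17],[46,0],[48,1],[50,0]]
[[2,16],[15,20],[18,16],[21,20],[36,7],[37,0],[43,17],[46,0],[48,1],[50,0]]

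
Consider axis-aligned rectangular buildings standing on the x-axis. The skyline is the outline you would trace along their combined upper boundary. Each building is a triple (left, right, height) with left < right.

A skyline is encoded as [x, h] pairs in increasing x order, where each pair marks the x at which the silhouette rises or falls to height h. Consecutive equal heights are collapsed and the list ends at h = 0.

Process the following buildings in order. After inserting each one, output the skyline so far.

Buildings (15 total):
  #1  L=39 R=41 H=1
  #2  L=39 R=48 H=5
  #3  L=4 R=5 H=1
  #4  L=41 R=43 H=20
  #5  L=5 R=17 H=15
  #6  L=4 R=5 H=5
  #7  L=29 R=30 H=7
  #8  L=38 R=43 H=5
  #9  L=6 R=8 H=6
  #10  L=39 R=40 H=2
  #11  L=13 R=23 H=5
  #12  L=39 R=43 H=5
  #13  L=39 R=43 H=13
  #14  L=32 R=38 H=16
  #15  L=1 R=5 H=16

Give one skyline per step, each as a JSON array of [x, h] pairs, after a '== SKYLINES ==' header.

== SKYLINES ==
[[39,1],[41,0]]
[[39,5],[48,0]]
[[4,1],[5,0],[39,5],[48,0]]
[[4,1],[5,0],[39,5],[41,20],[43,5],[48,0]]
[[4,1],[5,15],[17,0],[39,5],[41,20],[43,5],[48,0]]
[[4,5],[5,15],[17,0],[39,5],[41,20],[43,5],[48,0]]
[[4,5],[5,15],[17,0],[29,7],[30,0],[39,5],[41,20],[43,5],[48,0]]
[[4,5],[5,15],[17,0],[29,7],[30,0],[38,5],[41,20],[43,5],[48,0]]
[[4,5],[5,15],[17,0],[29,7],[30,0],[38,5],[41,20],[43,5],[48,0]]
[[4,5],[5,15],[17,0],[29,7],[30,0],[38,5],[41,20],[43,5],[48,0]]
[[4,5],[5,15],[17,5],[23,0],[29,7],[30,0],[38,5],[41,20],[43,5],[48,0]]
[[4,5],[5,15],[17,5],[23,0],[29,7],[30,0],[38,5],[41,20],[43,5],[48,0]]
[[4,5],[5,15],[17,5],[23,0],[29,7],[30,0],[38,5],[39,13],[41,20],[43,5],[48,0]]
[[4,5],[5,15],[17,5],[23,0],[29,7],[30,0],[32,16],[38,5],[39,13],[41,20],[43,5],[48,0]]
[[1,16],[5,15],[17,5],[23,0],[29,7],[30,0],[32,16],[38,5],[39,13],[41,20],[43,5],[48,0]]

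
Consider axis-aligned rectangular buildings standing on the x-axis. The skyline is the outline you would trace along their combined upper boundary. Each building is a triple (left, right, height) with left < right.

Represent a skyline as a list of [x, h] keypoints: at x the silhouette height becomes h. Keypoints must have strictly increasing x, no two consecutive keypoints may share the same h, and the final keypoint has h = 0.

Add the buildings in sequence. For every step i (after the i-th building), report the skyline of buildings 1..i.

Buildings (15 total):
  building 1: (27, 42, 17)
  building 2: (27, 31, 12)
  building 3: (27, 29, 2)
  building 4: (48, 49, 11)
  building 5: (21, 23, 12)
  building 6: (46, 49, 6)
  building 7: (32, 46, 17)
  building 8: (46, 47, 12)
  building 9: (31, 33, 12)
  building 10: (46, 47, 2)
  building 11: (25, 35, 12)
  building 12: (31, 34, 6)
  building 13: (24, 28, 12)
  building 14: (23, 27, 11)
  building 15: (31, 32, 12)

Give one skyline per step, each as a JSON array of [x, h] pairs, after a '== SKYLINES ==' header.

== SKYLINES ==
[[27,17],[42,0]]
[[27,17],[42,0]]
[[27,17],[42,0]]
[[27,17],[42,0],[48,11],[49,0]]
[[21,12],[23,0],[27,17],[42,0],[48,11],[49,0]]
[[21,12],[23,0],[27,17],[42,0],[46,6],[48,11],[49,0]]
[[21,12],[23,0],[27,17],[46,6],[48,11],[49,0]]
[[21,12],[23,0],[27,17],[46,12],[47,6],[48,11],[49,0]]
[[21,12],[23,0],[27,17],[46,12],[47,6],[48,11],[49,0]]
[[21,12],[23,0],[27,17],[46,12],[47,6],[48,11],[49,0]]
[[21,12],[23,0],[25,12],[27,17],[46,12],[47,6],[48,11],[49,0]]
[[21,12],[23,0],[25,12],[27,17],[46,12],[47,6],[48,11],[49,0]]
[[21,12],[23,0],[24,12],[27,17],[46,12],[47,6],[48,11],[49,0]]
[[21,12],[23,11],[24,12],[27,17],[46,12],[47,6],[48,11],[49,0]]
[[21,12],[23,11],[24,12],[27,17],[46,12],[47,6],[48,11],[49,0]]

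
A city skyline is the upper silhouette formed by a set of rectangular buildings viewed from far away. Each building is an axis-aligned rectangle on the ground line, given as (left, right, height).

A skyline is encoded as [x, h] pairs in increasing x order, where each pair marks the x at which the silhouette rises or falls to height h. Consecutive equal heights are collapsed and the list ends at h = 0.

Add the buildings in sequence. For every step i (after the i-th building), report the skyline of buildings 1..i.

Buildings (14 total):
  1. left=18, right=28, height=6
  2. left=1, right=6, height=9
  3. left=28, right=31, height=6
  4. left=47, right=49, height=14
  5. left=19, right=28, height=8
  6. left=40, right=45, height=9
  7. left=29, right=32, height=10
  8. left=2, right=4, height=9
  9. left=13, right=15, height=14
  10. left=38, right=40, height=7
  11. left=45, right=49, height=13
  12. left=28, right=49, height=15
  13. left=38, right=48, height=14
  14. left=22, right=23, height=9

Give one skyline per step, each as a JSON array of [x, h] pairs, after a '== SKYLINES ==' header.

== SKYLINES ==
[[18,6],[28,0]]
[[1,9],[6,0],[18,6],[28,0]]
[[1,9],[6,0],[18,6],[31,0]]
[[1,9],[6,0],[18,6],[31,0],[47,14],[49,0]]
[[1,9],[6,0],[18,6],[19,8],[28,6],[31,0],[47,14],[49,0]]
[[1,9],[6,0],[18,6],[19,8],[28,6],[31,0],[40,9],[45,0],[47,14],[49,0]]
[[1,9],[6,0],[18,6],[19,8],[28,6],[29,10],[32,0],[40,9],[45,0],[47,14],[49,0]]
[[1,9],[6,0],[18,6],[19,8],[28,6],[29,10],[32,0],[40,9],[45,0],[47,14],[49,0]]
[[1,9],[6,0],[13,14],[15,0],[18,6],[19,8],[28,6],[29,10],[32,0],[40,9],[45,0],[47,14],[49,0]]
[[1,9],[6,0],[13,14],[15,0],[18,6],[19,8],[28,6],[29,10],[32,0],[38,7],[40,9],[45,0],[47,14],[49,0]]
[[1,9],[6,0],[13,14],[15,0],[18,6],[19,8],[28,6],[29,10],[32,0],[38,7],[40,9],[45,13],[47,14],[49,0]]
[[1,9],[6,0],[13,14],[15,0],[18,6],[19,8],[28,15],[49,0]]
[[1,9],[6,0],[13,14],[15,0],[18,6],[19,8],[28,15],[49,0]]
[[1,9],[6,0],[13,14],[15,0],[18,6],[19,8],[22,9],[23,8],[28,15],[49,0]]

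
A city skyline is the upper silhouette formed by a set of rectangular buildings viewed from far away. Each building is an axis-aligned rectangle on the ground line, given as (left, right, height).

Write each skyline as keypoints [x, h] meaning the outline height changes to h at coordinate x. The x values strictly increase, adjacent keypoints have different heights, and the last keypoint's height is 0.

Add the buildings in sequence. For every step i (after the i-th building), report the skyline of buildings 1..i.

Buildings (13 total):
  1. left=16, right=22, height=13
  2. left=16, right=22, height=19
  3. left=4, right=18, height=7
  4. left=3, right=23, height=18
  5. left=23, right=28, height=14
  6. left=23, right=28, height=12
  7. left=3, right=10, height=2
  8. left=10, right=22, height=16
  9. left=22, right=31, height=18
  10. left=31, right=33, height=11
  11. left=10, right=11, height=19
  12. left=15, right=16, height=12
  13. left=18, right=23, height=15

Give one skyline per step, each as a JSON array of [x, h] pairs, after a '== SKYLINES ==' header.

== SKYLINES ==
[[16,13],[22,0]]
[[16,19],[22,0]]
[[4,7],[16,19],[22,0]]
[[3,18],[16,19],[22,18],[23,0]]
[[3,18],[16,19],[22,18],[23,14],[28,0]]
[[3,18],[16,19],[22,18],[23,14],[28,0]]
[[3,18],[16,19],[22,18],[23,14],[28,0]]
[[3,18],[16,19],[22,18],[23,14],[28,0]]
[[3,18],[16,19],[22,18],[31,0]]
[[3,18],[16,19],[22,18],[31,11],[33,0]]
[[3,18],[10,19],[11,18],[16,19],[22,18],[31,11],[33,0]]
[[3,18],[10,19],[11,18],[16,19],[22,18],[31,11],[33,0]]
[[3,18],[10,19],[11,18],[16,19],[22,18],[31,11],[33,0]]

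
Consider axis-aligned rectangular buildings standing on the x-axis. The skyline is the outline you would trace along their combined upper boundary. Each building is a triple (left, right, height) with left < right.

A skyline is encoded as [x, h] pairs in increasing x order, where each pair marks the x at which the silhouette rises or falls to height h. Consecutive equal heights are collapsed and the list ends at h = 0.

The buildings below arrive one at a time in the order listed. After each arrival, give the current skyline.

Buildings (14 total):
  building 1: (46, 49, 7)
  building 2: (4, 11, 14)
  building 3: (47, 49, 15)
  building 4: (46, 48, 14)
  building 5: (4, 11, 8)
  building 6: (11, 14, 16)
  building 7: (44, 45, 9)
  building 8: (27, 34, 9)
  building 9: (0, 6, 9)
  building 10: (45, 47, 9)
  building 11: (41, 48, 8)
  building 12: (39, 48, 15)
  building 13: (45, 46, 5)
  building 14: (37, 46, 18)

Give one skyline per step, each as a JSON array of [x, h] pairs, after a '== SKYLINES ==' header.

== SKYLINES ==
[[46,7],[49,0]]
[[4,14],[11,0],[46,7],[49,0]]
[[4,14],[11,0],[46,7],[47,15],[49,0]]
[[4,14],[11,0],[46,14],[47,15],[49,0]]
[[4,14],[11,0],[46,14],[47,15],[49,0]]
[[4,14],[11,16],[14,0],[46,14],[47,15],[49,0]]
[[4,14],[11,16],[14,0],[44,9],[45,0],[46,14],[47,15],[49,0]]
[[4,14],[11,16],[14,0],[27,9],[34,0],[44,9],[45,0],[46,14],[47,15],[49,0]]
[[0,9],[4,14],[11,16],[14,0],[27,9],[34,0],[44,9],[45,0],[46,14],[47,15],[49,0]]
[[0,9],[4,14],[11,16],[14,0],[27,9],[34,0],[44,9],[46,14],[47,15],[49,0]]
[[0,9],[4,14],[11,16],[14,0],[27,9],[34,0],[41,8],[44,9],[46,14],[47,15],[49,0]]
[[0,9],[4,14],[11,16],[14,0],[27,9],[34,0],[39,15],[49,0]]
[[0,9],[4,14],[11,16],[14,0],[27,9],[34,0],[39,15],[49,0]]
[[0,9],[4,14],[11,16],[14,0],[27,9],[34,0],[37,18],[46,15],[49,0]]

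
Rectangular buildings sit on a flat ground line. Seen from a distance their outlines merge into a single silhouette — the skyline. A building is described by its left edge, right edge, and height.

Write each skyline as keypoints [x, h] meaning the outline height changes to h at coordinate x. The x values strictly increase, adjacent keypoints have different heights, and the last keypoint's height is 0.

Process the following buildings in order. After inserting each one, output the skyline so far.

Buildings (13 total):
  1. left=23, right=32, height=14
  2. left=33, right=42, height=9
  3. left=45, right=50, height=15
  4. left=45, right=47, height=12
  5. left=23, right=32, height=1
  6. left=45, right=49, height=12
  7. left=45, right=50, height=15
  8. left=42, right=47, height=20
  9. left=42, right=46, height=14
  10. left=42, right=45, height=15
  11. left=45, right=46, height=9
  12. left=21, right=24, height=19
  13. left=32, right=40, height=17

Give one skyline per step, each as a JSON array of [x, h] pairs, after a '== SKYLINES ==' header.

== SKYLINES ==
[[23,14],[32,0]]
[[23,14],[32,0],[33,9],[42,0]]
[[23,14],[32,0],[33,9],[42,0],[45,15],[50,0]]
[[23,14],[32,0],[33,9],[42,0],[45,15],[50,0]]
[[23,14],[32,0],[33,9],[42,0],[45,15],[50,0]]
[[23,14],[32,0],[33,9],[42,0],[45,15],[50,0]]
[[23,14],[32,0],[33,9],[42,0],[45,15],[50,0]]
[[23,14],[32,0],[33,9],[42,20],[47,15],[50,0]]
[[23,14],[32,0],[33,9],[42,20],[47,15],[50,0]]
[[23,14],[32,0],[33,9],[42,20],[47,15],[50,0]]
[[23,14],[32,0],[33,9],[42,20],[47,15],[50,0]]
[[21,19],[24,14],[32,0],[33,9],[42,20],[47,15],[50,0]]
[[21,19],[24,14],[32,17],[40,9],[42,20],[47,15],[50,0]]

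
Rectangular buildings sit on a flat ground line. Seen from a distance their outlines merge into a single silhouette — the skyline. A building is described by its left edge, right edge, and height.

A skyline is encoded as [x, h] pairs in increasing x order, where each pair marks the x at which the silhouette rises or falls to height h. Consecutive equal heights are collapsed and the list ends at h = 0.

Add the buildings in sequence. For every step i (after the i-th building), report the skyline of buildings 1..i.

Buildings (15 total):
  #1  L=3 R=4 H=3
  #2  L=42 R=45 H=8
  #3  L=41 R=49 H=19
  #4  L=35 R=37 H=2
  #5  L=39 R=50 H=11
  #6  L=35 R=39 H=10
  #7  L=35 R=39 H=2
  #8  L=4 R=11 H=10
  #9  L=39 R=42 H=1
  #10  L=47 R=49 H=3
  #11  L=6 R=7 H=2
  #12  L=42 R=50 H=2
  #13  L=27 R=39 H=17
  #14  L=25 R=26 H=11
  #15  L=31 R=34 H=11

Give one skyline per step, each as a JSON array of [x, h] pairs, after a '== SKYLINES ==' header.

== SKYLINES ==
[[3,3],[4,0]]
[[3,3],[4,0],[42,8],[45,0]]
[[3,3],[4,0],[41,19],[49,0]]
[[3,3],[4,0],[35,2],[37,0],[41,19],[49,0]]
[[3,3],[4,0],[35,2],[37,0],[39,11],[41,19],[49,11],[50,0]]
[[3,3],[4,0],[35,10],[39,11],[41,19],[49,11],[50,0]]
[[3,3],[4,0],[35,10],[39,11],[41,19],[49,11],[50,0]]
[[3,3],[4,10],[11,0],[35,10],[39,11],[41,19],[49,11],[50,0]]
[[3,3],[4,10],[11,0],[35,10],[39,11],[41,19],[49,11],[50,0]]
[[3,3],[4,10],[11,0],[35,10],[39,11],[41,19],[49,11],[50,0]]
[[3,3],[4,10],[11,0],[35,10],[39,11],[41,19],[49,11],[50,0]]
[[3,3],[4,10],[11,0],[35,10],[39,11],[41,19],[49,11],[50,0]]
[[3,3],[4,10],[11,0],[27,17],[39,11],[41,19],[49,11],[50,0]]
[[3,3],[4,10],[11,0],[25,11],[26,0],[27,17],[39,11],[41,19],[49,11],[50,0]]
[[3,3],[4,10],[11,0],[25,11],[26,0],[27,17],[39,11],[41,19],[49,11],[50,0]]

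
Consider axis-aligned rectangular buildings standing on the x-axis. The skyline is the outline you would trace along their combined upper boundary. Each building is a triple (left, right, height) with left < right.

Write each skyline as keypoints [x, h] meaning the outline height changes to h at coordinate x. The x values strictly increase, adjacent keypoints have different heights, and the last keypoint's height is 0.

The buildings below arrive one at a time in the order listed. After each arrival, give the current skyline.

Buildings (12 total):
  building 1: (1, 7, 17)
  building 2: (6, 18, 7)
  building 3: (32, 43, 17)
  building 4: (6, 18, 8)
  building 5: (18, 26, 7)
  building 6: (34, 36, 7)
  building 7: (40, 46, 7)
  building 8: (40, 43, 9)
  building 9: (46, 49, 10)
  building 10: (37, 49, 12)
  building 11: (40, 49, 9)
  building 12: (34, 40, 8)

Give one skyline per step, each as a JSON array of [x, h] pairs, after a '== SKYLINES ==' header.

== SKYLINES ==
[[1,17],[7,0]]
[[1,17],[7,7],[18,0]]
[[1,17],[7,7],[18,0],[32,17],[43,0]]
[[1,17],[7,8],[18,0],[32,17],[43,0]]
[[1,17],[7,8],[18,7],[26,0],[32,17],[43,0]]
[[1,17],[7,8],[18,7],[26,0],[32,17],[43,0]]
[[1,17],[7,8],[18,7],[26,0],[32,17],[43,7],[46,0]]
[[1,17],[7,8],[18,7],[26,0],[32,17],[43,7],[46,0]]
[[1,17],[7,8],[18,7],[26,0],[32,17],[43,7],[46,10],[49,0]]
[[1,17],[7,8],[18,7],[26,0],[32,17],[43,12],[49,0]]
[[1,17],[7,8],[18,7],[26,0],[32,17],[43,12],[49,0]]
[[1,17],[7,8],[18,7],[26,0],[32,17],[43,12],[49,0]]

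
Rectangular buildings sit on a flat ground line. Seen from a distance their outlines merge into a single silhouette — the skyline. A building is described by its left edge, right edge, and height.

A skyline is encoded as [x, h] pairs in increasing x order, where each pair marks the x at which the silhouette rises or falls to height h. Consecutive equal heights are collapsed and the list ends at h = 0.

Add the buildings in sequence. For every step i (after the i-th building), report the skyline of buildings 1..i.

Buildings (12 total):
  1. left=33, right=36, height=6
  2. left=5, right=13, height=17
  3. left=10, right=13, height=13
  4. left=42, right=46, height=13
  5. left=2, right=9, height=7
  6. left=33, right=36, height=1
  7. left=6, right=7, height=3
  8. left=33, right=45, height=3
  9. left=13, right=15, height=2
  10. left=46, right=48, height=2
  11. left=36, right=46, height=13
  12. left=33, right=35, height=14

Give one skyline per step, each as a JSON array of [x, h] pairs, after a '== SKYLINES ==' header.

== SKYLINES ==
[[33,6],[36,0]]
[[5,17],[13,0],[33,6],[36,0]]
[[5,17],[13,0],[33,6],[36,0]]
[[5,17],[13,0],[33,6],[36,0],[42,13],[46,0]]
[[2,7],[5,17],[13,0],[33,6],[36,0],[42,13],[46,0]]
[[2,7],[5,17],[13,0],[33,6],[36,0],[42,13],[46,0]]
[[2,7],[5,17],[13,0],[33,6],[36,0],[42,13],[46,0]]
[[2,7],[5,17],[13,0],[33,6],[36,3],[42,13],[46,0]]
[[2,7],[5,17],[13,2],[15,0],[33,6],[36,3],[42,13],[46,0]]
[[2,7],[5,17],[13,2],[15,0],[33,6],[36,3],[42,13],[46,2],[48,0]]
[[2,7],[5,17],[13,2],[15,0],[33,6],[36,13],[46,2],[48,0]]
[[2,7],[5,17],[13,2],[15,0],[33,14],[35,6],[36,13],[46,2],[48,0]]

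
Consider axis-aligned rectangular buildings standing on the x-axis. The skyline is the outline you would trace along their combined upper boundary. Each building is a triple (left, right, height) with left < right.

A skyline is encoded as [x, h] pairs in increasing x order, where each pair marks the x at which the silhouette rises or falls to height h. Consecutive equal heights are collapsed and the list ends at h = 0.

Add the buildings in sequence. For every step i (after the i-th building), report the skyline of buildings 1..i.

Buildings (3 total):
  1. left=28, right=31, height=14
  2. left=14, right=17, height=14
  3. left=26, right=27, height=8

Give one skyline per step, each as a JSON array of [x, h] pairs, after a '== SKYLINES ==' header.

== SKYLINES ==
[[28,14],[31,0]]
[[14,14],[17,0],[28,14],[31,0]]
[[14,14],[17,0],[26,8],[27,0],[28,14],[31,0]]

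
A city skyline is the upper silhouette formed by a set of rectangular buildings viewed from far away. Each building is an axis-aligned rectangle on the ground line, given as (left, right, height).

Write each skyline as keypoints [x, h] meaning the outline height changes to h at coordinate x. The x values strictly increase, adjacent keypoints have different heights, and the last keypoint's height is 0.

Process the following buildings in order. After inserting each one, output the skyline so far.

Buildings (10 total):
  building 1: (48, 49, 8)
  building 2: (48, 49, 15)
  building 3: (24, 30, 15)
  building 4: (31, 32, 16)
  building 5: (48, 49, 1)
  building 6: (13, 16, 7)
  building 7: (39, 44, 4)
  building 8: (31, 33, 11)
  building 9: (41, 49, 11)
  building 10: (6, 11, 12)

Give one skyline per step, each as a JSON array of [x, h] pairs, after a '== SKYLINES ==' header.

== SKYLINES ==
[[48,8],[49,0]]
[[48,15],[49,0]]
[[24,15],[30,0],[48,15],[49,0]]
[[24,15],[30,0],[31,16],[32,0],[48,15],[49,0]]
[[24,15],[30,0],[31,16],[32,0],[48,15],[49,0]]
[[13,7],[16,0],[24,15],[30,0],[31,16],[32,0],[48,15],[49,0]]
[[13,7],[16,0],[24,15],[30,0],[31,16],[32,0],[39,4],[44,0],[48,15],[49,0]]
[[13,7],[16,0],[24,15],[30,0],[31,16],[32,11],[33,0],[39,4],[44,0],[48,15],[49,0]]
[[13,7],[16,0],[24,15],[30,0],[31,16],[32,11],[33,0],[39,4],[41,11],[48,15],[49,0]]
[[6,12],[11,0],[13,7],[16,0],[24,15],[30,0],[31,16],[32,11],[33,0],[39,4],[41,11],[48,15],[49,0]]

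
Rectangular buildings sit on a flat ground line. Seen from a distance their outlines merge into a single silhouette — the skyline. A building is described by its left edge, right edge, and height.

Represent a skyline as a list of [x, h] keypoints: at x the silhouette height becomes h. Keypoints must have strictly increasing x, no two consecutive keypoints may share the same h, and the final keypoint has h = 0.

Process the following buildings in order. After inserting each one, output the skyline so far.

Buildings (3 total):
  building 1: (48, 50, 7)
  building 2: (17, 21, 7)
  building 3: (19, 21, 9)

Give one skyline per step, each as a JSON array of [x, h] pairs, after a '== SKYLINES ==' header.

== SKYLINES ==
[[48,7],[50,0]]
[[17,7],[21,0],[48,7],[50,0]]
[[17,7],[19,9],[21,0],[48,7],[50,0]]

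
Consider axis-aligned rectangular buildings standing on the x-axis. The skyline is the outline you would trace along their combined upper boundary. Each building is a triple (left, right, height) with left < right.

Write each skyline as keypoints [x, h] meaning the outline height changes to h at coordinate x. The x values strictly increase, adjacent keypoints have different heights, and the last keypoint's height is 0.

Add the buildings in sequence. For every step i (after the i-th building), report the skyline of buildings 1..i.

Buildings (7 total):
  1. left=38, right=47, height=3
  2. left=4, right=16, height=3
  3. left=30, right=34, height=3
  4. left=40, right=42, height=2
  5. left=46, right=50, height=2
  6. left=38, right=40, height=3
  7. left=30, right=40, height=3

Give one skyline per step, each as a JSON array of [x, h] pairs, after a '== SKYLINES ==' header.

== SKYLINES ==
[[38,3],[47,0]]
[[4,3],[16,0],[38,3],[47,0]]
[[4,3],[16,0],[30,3],[34,0],[38,3],[47,0]]
[[4,3],[16,0],[30,3],[34,0],[38,3],[47,0]]
[[4,3],[16,0],[30,3],[34,0],[38,3],[47,2],[50,0]]
[[4,3],[16,0],[30,3],[34,0],[38,3],[47,2],[50,0]]
[[4,3],[16,0],[30,3],[47,2],[50,0]]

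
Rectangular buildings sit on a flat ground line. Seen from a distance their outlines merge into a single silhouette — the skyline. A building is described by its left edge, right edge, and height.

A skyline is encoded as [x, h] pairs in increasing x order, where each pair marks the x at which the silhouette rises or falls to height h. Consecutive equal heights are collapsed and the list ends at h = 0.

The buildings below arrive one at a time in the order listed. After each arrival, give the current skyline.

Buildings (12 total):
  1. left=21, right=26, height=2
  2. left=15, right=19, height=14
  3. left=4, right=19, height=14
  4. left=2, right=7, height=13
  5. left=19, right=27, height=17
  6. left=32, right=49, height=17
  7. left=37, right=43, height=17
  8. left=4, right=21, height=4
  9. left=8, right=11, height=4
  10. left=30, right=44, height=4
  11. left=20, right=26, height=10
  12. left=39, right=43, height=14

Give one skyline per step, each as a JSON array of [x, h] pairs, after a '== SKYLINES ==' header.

== SKYLINES ==
[[21,2],[26,0]]
[[15,14],[19,0],[21,2],[26,0]]
[[4,14],[19,0],[21,2],[26,0]]
[[2,13],[4,14],[19,0],[21,2],[26,0]]
[[2,13],[4,14],[19,17],[27,0]]
[[2,13],[4,14],[19,17],[27,0],[32,17],[49,0]]
[[2,13],[4,14],[19,17],[27,0],[32,17],[49,0]]
[[2,13],[4,14],[19,17],[27,0],[32,17],[49,0]]
[[2,13],[4,14],[19,17],[27,0],[32,17],[49,0]]
[[2,13],[4,14],[19,17],[27,0],[30,4],[32,17],[49,0]]
[[2,13],[4,14],[19,17],[27,0],[30,4],[32,17],[49,0]]
[[2,13],[4,14],[19,17],[27,0],[30,4],[32,17],[49,0]]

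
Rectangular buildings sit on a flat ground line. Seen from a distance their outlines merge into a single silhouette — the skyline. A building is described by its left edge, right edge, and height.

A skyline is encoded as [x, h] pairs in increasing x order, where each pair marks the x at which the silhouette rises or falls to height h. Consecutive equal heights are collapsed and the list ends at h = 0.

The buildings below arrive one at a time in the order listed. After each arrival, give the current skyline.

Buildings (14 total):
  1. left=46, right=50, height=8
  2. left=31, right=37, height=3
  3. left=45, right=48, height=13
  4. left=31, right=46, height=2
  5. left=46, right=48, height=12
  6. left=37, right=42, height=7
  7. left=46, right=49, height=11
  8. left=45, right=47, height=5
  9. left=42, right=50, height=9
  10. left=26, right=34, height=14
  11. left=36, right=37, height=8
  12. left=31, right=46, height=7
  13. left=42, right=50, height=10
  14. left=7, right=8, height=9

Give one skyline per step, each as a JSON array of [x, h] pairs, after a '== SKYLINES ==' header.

== SKYLINES ==
[[46,8],[50,0]]
[[31,3],[37,0],[46,8],[50,0]]
[[31,3],[37,0],[45,13],[48,8],[50,0]]
[[31,3],[37,2],[45,13],[48,8],[50,0]]
[[31,3],[37,2],[45,13],[48,8],[50,0]]
[[31,3],[37,7],[42,2],[45,13],[48,8],[50,0]]
[[31,3],[37,7],[42,2],[45,13],[48,11],[49,8],[50,0]]
[[31,3],[37,7],[42,2],[45,13],[48,11],[49,8],[50,0]]
[[31,3],[37,7],[42,9],[45,13],[48,11],[49,9],[50,0]]
[[26,14],[34,3],[37,7],[42,9],[45,13],[48,11],[49,9],[50,0]]
[[26,14],[34,3],[36,8],[37,7],[42,9],[45,13],[48,11],[49,9],[50,0]]
[[26,14],[34,7],[36,8],[37,7],[42,9],[45,13],[48,11],[49,9],[50,0]]
[[26,14],[34,7],[36,8],[37,7],[42,10],[45,13],[48,11],[49,10],[50,0]]
[[7,9],[8,0],[26,14],[34,7],[36,8],[37,7],[42,10],[45,13],[48,11],[49,10],[50,0]]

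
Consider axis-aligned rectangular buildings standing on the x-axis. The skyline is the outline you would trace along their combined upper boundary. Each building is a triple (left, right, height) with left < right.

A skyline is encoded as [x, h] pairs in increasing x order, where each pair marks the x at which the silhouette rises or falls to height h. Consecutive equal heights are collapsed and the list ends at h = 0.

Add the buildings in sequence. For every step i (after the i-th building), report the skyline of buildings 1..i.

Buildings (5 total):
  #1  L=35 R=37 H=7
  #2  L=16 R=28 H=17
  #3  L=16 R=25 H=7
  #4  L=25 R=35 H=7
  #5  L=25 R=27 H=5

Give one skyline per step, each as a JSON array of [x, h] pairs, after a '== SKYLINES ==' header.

== SKYLINES ==
[[35,7],[37,0]]
[[16,17],[28,0],[35,7],[37,0]]
[[16,17],[28,0],[35,7],[37,0]]
[[16,17],[28,7],[37,0]]
[[16,17],[28,7],[37,0]]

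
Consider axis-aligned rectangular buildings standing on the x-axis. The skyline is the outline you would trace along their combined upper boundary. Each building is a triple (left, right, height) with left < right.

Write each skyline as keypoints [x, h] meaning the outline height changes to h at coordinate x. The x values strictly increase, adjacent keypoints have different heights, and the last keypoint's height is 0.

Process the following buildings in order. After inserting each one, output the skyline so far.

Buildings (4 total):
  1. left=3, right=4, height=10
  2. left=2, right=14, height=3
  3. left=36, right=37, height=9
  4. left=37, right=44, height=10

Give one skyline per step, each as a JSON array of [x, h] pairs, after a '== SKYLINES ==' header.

== SKYLINES ==
[[3,10],[4,0]]
[[2,3],[3,10],[4,3],[14,0]]
[[2,3],[3,10],[4,3],[14,0],[36,9],[37,0]]
[[2,3],[3,10],[4,3],[14,0],[36,9],[37,10],[44,0]]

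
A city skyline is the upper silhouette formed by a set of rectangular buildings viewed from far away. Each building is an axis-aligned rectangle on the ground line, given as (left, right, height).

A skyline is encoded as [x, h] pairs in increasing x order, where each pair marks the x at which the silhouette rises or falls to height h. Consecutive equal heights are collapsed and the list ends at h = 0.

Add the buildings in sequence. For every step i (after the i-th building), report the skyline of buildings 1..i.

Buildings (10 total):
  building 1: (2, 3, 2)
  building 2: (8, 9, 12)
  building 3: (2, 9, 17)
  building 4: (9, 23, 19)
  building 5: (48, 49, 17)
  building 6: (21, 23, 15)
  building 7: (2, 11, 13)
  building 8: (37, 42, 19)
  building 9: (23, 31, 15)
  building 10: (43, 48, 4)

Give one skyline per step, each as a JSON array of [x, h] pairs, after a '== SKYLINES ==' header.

== SKYLINES ==
[[2,2],[3,0]]
[[2,2],[3,0],[8,12],[9,0]]
[[2,17],[9,0]]
[[2,17],[9,19],[23,0]]
[[2,17],[9,19],[23,0],[48,17],[49,0]]
[[2,17],[9,19],[23,0],[48,17],[49,0]]
[[2,17],[9,19],[23,0],[48,17],[49,0]]
[[2,17],[9,19],[23,0],[37,19],[42,0],[48,17],[49,0]]
[[2,17],[9,19],[23,15],[31,0],[37,19],[42,0],[48,17],[49,0]]
[[2,17],[9,19],[23,15],[31,0],[37,19],[42,0],[43,4],[48,17],[49,0]]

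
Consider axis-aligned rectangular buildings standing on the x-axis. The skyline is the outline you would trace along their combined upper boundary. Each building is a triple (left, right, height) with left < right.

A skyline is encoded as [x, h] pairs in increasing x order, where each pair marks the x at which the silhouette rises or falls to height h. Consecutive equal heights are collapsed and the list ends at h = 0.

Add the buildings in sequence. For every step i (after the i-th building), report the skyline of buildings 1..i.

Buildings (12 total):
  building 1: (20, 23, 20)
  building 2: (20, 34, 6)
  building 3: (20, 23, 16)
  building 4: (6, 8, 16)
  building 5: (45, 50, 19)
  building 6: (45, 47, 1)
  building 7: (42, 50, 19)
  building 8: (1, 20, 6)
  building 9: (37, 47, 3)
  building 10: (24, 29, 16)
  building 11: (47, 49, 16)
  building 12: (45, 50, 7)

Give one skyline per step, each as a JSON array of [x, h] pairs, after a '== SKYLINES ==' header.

== SKYLINES ==
[[20,20],[23,0]]
[[20,20],[23,6],[34,0]]
[[20,20],[23,6],[34,0]]
[[6,16],[8,0],[20,20],[23,6],[34,0]]
[[6,16],[8,0],[20,20],[23,6],[34,0],[45,19],[50,0]]
[[6,16],[8,0],[20,20],[23,6],[34,0],[45,19],[50,0]]
[[6,16],[8,0],[20,20],[23,6],[34,0],[42,19],[50,0]]
[[1,6],[6,16],[8,6],[20,20],[23,6],[34,0],[42,19],[50,0]]
[[1,6],[6,16],[8,6],[20,20],[23,6],[34,0],[37,3],[42,19],[50,0]]
[[1,6],[6,16],[8,6],[20,20],[23,6],[24,16],[29,6],[34,0],[37,3],[42,19],[50,0]]
[[1,6],[6,16],[8,6],[20,20],[23,6],[24,16],[29,6],[34,0],[37,3],[42,19],[50,0]]
[[1,6],[6,16],[8,6],[20,20],[23,6],[24,16],[29,6],[34,0],[37,3],[42,19],[50,0]]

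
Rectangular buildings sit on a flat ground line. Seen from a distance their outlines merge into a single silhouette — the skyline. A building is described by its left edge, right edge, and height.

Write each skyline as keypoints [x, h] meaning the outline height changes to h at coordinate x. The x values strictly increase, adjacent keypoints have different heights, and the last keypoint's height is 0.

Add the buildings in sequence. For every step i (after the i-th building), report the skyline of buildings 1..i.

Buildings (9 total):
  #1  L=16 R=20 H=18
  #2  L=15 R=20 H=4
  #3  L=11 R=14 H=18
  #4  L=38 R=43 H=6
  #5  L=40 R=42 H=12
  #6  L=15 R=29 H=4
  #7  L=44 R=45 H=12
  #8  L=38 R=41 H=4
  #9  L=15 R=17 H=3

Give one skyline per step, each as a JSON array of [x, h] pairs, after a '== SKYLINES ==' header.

== SKYLINES ==
[[16,18],[20,0]]
[[15,4],[16,18],[20,0]]
[[11,18],[14,0],[15,4],[16,18],[20,0]]
[[11,18],[14,0],[15,4],[16,18],[20,0],[38,6],[43,0]]
[[11,18],[14,0],[15,4],[16,18],[20,0],[38,6],[40,12],[42,6],[43,0]]
[[11,18],[14,0],[15,4],[16,18],[20,4],[29,0],[38,6],[40,12],[42,6],[43,0]]
[[11,18],[14,0],[15,4],[16,18],[20,4],[29,0],[38,6],[40,12],[42,6],[43,0],[44,12],[45,0]]
[[11,18],[14,0],[15,4],[16,18],[20,4],[29,0],[38,6],[40,12],[42,6],[43,0],[44,12],[45,0]]
[[11,18],[14,0],[15,4],[16,18],[20,4],[29,0],[38,6],[40,12],[42,6],[43,0],[44,12],[45,0]]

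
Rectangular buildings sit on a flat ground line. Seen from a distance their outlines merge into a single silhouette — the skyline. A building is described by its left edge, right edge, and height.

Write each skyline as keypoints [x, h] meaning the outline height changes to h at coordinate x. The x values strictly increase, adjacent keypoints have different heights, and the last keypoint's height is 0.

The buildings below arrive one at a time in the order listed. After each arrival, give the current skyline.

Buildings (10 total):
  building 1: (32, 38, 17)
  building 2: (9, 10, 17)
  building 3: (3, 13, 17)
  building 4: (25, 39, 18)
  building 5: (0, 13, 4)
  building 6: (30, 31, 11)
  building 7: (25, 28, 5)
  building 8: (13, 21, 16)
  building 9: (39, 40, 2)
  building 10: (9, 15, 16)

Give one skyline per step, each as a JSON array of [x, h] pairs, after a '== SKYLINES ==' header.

== SKYLINES ==
[[32,17],[38,0]]
[[9,17],[10,0],[32,17],[38,0]]
[[3,17],[13,0],[32,17],[38,0]]
[[3,17],[13,0],[25,18],[39,0]]
[[0,4],[3,17],[13,0],[25,18],[39,0]]
[[0,4],[3,17],[13,0],[25,18],[39,0]]
[[0,4],[3,17],[13,0],[25,18],[39,0]]
[[0,4],[3,17],[13,16],[21,0],[25,18],[39,0]]
[[0,4],[3,17],[13,16],[21,0],[25,18],[39,2],[40,0]]
[[0,4],[3,17],[13,16],[21,0],[25,18],[39,2],[40,0]]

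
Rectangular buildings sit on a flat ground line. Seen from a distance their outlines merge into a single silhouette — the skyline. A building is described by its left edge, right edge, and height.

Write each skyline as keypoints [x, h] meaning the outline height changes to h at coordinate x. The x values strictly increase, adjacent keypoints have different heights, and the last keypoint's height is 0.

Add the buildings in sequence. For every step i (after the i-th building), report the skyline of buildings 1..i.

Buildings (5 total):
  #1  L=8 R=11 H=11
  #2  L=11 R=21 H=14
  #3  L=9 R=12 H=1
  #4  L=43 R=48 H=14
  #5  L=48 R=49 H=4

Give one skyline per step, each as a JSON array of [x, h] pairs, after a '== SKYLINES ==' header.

== SKYLINES ==
[[8,11],[11,0]]
[[8,11],[11,14],[21,0]]
[[8,11],[11,14],[21,0]]
[[8,11],[11,14],[21,0],[43,14],[48,0]]
[[8,11],[11,14],[21,0],[43,14],[48,4],[49,0]]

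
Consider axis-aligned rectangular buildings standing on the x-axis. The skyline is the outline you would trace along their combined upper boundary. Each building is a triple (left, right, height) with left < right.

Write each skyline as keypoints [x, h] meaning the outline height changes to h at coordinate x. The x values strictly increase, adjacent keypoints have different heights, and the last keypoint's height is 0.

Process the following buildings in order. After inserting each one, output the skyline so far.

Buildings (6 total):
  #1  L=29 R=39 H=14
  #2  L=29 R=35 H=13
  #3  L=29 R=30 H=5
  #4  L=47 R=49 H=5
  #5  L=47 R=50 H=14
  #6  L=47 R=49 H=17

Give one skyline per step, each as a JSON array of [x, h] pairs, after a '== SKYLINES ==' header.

== SKYLINES ==
[[29,14],[39,0]]
[[29,14],[39,0]]
[[29,14],[39,0]]
[[29,14],[39,0],[47,5],[49,0]]
[[29,14],[39,0],[47,14],[50,0]]
[[29,14],[39,0],[47,17],[49,14],[50,0]]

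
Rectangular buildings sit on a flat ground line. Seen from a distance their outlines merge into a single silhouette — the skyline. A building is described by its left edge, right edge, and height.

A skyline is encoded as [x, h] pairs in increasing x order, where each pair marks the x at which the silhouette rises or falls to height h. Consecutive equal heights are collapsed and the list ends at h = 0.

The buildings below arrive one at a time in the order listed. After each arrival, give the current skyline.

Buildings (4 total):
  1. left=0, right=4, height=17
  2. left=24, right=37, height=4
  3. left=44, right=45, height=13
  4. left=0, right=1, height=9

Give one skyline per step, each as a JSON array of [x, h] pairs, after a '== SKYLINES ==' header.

== SKYLINES ==
[[0,17],[4,0]]
[[0,17],[4,0],[24,4],[37,0]]
[[0,17],[4,0],[24,4],[37,0],[44,13],[45,0]]
[[0,17],[4,0],[24,4],[37,0],[44,13],[45,0]]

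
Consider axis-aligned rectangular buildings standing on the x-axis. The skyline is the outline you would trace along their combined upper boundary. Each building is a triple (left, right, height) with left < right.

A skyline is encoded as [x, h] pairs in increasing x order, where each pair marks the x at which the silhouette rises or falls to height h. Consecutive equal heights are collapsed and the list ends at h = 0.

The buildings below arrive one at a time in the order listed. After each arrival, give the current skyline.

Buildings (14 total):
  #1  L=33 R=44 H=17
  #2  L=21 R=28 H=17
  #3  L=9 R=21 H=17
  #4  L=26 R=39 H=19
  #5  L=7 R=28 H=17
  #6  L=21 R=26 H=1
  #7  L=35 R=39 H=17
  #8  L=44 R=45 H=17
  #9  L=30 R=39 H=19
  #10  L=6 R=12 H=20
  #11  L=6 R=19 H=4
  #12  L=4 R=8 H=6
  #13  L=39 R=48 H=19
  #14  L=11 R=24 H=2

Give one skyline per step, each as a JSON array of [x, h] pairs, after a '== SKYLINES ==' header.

== SKYLINES ==
[[33,17],[44,0]]
[[21,17],[28,0],[33,17],[44,0]]
[[9,17],[28,0],[33,17],[44,0]]
[[9,17],[26,19],[39,17],[44,0]]
[[7,17],[26,19],[39,17],[44,0]]
[[7,17],[26,19],[39,17],[44,0]]
[[7,17],[26,19],[39,17],[44,0]]
[[7,17],[26,19],[39,17],[45,0]]
[[7,17],[26,19],[39,17],[45,0]]
[[6,20],[12,17],[26,19],[39,17],[45,0]]
[[6,20],[12,17],[26,19],[39,17],[45,0]]
[[4,6],[6,20],[12,17],[26,19],[39,17],[45,0]]
[[4,6],[6,20],[12,17],[26,19],[48,0]]
[[4,6],[6,20],[12,17],[26,19],[48,0]]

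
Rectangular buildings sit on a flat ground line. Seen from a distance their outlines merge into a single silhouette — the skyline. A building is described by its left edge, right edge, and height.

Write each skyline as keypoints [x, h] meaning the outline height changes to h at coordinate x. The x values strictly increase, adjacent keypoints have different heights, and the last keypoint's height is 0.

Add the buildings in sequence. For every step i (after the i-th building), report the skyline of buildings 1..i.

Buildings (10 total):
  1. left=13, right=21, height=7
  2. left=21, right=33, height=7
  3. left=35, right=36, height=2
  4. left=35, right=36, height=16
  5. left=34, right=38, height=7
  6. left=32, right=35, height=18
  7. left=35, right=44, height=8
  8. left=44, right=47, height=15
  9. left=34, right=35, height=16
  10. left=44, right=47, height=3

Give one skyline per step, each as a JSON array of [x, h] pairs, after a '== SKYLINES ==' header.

== SKYLINES ==
[[13,7],[21,0]]
[[13,7],[33,0]]
[[13,7],[33,0],[35,2],[36,0]]
[[13,7],[33,0],[35,16],[36,0]]
[[13,7],[33,0],[34,7],[35,16],[36,7],[38,0]]
[[13,7],[32,18],[35,16],[36,7],[38,0]]
[[13,7],[32,18],[35,16],[36,8],[44,0]]
[[13,7],[32,18],[35,16],[36,8],[44,15],[47,0]]
[[13,7],[32,18],[35,16],[36,8],[44,15],[47,0]]
[[13,7],[32,18],[35,16],[36,8],[44,15],[47,0]]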